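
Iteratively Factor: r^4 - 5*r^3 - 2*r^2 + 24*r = (r)*(r^3 - 5*r^2 - 2*r + 24) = r*(r + 2)*(r^2 - 7*r + 12) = r*(r - 3)*(r + 2)*(r - 4)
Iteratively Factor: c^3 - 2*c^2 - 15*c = (c)*(c^2 - 2*c - 15) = c*(c - 5)*(c + 3)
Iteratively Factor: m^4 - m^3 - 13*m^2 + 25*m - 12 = (m - 1)*(m^3 - 13*m + 12) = (m - 3)*(m - 1)*(m^2 + 3*m - 4) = (m - 3)*(m - 1)*(m + 4)*(m - 1)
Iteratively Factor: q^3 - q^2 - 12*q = (q + 3)*(q^2 - 4*q) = q*(q + 3)*(q - 4)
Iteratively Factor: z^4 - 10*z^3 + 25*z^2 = (z)*(z^3 - 10*z^2 + 25*z) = z^2*(z^2 - 10*z + 25) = z^2*(z - 5)*(z - 5)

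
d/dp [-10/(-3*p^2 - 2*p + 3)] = 20*(-3*p - 1)/(3*p^2 + 2*p - 3)^2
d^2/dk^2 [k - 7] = 0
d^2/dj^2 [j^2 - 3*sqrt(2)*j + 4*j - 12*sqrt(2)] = 2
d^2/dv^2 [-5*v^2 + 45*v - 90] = -10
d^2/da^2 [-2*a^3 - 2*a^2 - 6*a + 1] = -12*a - 4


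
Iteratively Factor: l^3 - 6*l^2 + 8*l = (l - 2)*(l^2 - 4*l) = (l - 4)*(l - 2)*(l)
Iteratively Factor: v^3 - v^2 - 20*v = (v + 4)*(v^2 - 5*v) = (v - 5)*(v + 4)*(v)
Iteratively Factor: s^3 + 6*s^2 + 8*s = (s + 2)*(s^2 + 4*s) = (s + 2)*(s + 4)*(s)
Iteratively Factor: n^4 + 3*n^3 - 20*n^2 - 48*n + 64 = (n - 4)*(n^3 + 7*n^2 + 8*n - 16) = (n - 4)*(n - 1)*(n^2 + 8*n + 16) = (n - 4)*(n - 1)*(n + 4)*(n + 4)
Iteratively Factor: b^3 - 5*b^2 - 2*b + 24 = (b - 3)*(b^2 - 2*b - 8) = (b - 4)*(b - 3)*(b + 2)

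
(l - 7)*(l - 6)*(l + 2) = l^3 - 11*l^2 + 16*l + 84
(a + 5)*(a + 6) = a^2 + 11*a + 30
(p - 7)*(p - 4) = p^2 - 11*p + 28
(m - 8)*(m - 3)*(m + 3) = m^3 - 8*m^2 - 9*m + 72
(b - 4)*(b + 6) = b^2 + 2*b - 24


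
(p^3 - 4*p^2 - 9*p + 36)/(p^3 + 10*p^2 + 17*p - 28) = (p^3 - 4*p^2 - 9*p + 36)/(p^3 + 10*p^2 + 17*p - 28)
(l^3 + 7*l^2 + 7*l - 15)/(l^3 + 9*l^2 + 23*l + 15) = (l - 1)/(l + 1)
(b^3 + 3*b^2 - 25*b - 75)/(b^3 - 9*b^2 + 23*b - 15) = (b^2 + 8*b + 15)/(b^2 - 4*b + 3)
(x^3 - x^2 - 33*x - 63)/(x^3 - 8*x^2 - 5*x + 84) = (x + 3)/(x - 4)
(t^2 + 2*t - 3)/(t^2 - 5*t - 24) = (t - 1)/(t - 8)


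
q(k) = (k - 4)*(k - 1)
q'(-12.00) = -29.00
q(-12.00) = 208.00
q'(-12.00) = -29.00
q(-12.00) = 208.00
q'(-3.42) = -11.84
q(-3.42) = 32.80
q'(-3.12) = -11.24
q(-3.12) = 29.33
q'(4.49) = 3.98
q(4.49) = 1.71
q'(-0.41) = -5.82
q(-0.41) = 6.22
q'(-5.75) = -16.50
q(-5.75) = 65.81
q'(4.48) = 3.96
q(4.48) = 1.67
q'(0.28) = -4.44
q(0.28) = 2.68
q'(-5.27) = -15.54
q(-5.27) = 58.12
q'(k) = 2*k - 5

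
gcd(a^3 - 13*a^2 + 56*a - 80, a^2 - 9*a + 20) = a^2 - 9*a + 20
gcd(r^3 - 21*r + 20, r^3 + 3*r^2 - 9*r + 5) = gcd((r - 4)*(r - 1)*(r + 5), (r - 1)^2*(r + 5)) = r^2 + 4*r - 5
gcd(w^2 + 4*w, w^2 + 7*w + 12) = w + 4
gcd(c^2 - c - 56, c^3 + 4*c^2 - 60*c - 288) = c - 8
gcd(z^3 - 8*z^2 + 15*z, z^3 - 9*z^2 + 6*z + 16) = 1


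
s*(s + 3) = s^2 + 3*s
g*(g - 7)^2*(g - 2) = g^4 - 16*g^3 + 77*g^2 - 98*g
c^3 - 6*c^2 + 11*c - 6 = (c - 3)*(c - 2)*(c - 1)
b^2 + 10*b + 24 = (b + 4)*(b + 6)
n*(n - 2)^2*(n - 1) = n^4 - 5*n^3 + 8*n^2 - 4*n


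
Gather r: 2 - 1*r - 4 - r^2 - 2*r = -r^2 - 3*r - 2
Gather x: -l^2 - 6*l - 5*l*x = -l^2 - 5*l*x - 6*l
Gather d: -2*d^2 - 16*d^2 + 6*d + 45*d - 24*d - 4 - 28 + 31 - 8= -18*d^2 + 27*d - 9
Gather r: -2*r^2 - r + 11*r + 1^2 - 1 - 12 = -2*r^2 + 10*r - 12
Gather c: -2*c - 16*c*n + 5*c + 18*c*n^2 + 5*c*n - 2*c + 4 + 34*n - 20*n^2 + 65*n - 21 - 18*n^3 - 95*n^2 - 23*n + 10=c*(18*n^2 - 11*n + 1) - 18*n^3 - 115*n^2 + 76*n - 7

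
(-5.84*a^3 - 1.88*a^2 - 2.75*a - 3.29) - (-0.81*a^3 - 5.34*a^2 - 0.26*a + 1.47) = -5.03*a^3 + 3.46*a^2 - 2.49*a - 4.76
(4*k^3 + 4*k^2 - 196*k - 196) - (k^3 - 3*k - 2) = 3*k^3 + 4*k^2 - 193*k - 194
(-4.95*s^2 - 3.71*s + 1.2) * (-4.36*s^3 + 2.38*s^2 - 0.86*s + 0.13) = 21.582*s^5 + 4.3946*s^4 - 9.8048*s^3 + 5.4031*s^2 - 1.5143*s + 0.156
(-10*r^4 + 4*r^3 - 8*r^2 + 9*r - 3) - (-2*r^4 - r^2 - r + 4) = -8*r^4 + 4*r^3 - 7*r^2 + 10*r - 7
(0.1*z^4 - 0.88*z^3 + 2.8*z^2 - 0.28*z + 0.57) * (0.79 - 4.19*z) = -0.419*z^5 + 3.7662*z^4 - 12.4272*z^3 + 3.3852*z^2 - 2.6095*z + 0.4503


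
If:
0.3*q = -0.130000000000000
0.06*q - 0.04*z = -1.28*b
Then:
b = 0.03125*z + 0.0203125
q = -0.43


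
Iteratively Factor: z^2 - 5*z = (z - 5)*(z)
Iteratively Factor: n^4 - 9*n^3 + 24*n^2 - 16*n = (n - 1)*(n^3 - 8*n^2 + 16*n) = (n - 4)*(n - 1)*(n^2 - 4*n) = (n - 4)^2*(n - 1)*(n)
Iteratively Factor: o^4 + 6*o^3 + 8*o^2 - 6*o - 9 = (o + 3)*(o^3 + 3*o^2 - o - 3) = (o + 3)^2*(o^2 - 1) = (o - 1)*(o + 3)^2*(o + 1)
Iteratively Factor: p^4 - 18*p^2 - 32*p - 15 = (p + 1)*(p^3 - p^2 - 17*p - 15) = (p - 5)*(p + 1)*(p^2 + 4*p + 3) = (p - 5)*(p + 1)^2*(p + 3)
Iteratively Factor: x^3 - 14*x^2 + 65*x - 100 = (x - 4)*(x^2 - 10*x + 25) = (x - 5)*(x - 4)*(x - 5)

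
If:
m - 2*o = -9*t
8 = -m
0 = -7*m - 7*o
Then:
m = -8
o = 8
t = 8/3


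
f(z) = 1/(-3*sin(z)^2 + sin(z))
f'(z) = (6*sin(z)*cos(z) - cos(z))/(-3*sin(z)^2 + sin(z))^2 = (6/tan(z) - cos(z)/sin(z)^2)/(3*sin(z) - 1)^2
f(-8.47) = -0.36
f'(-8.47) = 0.43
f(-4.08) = -0.87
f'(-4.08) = -1.73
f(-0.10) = -7.71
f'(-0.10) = -94.53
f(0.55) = -3.37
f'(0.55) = 20.66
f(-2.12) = -0.33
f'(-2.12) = 0.35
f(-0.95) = -0.36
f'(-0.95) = -0.44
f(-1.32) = -0.26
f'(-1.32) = -0.12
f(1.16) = -0.62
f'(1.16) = 0.70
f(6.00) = -1.95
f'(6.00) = -9.74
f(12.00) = -0.71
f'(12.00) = -1.82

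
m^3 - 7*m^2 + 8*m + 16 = (m - 4)^2*(m + 1)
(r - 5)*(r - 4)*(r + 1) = r^3 - 8*r^2 + 11*r + 20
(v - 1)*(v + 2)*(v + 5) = v^3 + 6*v^2 + 3*v - 10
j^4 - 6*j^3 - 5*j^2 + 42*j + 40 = (j - 5)*(j - 4)*(j + 1)*(j + 2)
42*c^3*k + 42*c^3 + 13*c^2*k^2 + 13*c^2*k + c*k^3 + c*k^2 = (6*c + k)*(7*c + k)*(c*k + c)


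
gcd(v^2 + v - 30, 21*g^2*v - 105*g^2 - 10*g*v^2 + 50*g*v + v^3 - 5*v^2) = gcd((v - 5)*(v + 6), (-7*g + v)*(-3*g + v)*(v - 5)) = v - 5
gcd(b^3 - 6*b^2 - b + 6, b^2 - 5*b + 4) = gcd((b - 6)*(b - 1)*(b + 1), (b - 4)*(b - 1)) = b - 1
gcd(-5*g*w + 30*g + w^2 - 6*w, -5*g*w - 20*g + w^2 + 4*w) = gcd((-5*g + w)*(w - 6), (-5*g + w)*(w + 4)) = -5*g + w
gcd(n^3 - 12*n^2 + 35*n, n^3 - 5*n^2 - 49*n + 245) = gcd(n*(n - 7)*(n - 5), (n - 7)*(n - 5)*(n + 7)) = n^2 - 12*n + 35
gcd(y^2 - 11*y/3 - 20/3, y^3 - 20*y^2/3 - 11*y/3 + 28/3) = y + 4/3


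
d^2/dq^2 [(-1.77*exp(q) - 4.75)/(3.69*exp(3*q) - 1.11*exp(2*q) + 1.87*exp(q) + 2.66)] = (-96.401988*exp(6*q) - 560.339046*exp(5*q) + 260.684082*exp(4*q) + 133.215615*exp(3*q) + 417.830463*exp(2*q) - 63.905341*exp(q) + 11.103638)*exp(q)/(50.243409*exp(9*q) - 45.341613*exp(8*q) + 90.025668*exp(7*q) + 61.332849*exp(6*q) - 19.7478*exp(5*q) + 108.316269*exp(4*q) + 51.737923*exp(3*q) + 4.34351400000001*exp(2*q) + 39.694116*exp(q) + 18.821096)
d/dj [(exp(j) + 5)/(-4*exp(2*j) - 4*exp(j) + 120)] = ((exp(j) + 5)*(2*exp(j) + 1) - exp(2*j) - exp(j) + 30)*exp(j)/(4*(exp(2*j) + exp(j) - 30)^2)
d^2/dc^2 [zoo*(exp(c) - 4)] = zoo*exp(c)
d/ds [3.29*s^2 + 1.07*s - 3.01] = 6.58*s + 1.07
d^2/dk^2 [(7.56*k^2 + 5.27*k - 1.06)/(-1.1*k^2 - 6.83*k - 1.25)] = (-1.4210854715202e-14*k^4 + 100.84316*k^3 + 70.0655999999998*k^2 + 91.26018*k + 162.340918)/(1.331*k^6 + 24.7929*k^5 + 158.47887*k^4 + 374.959487*k^3 + 180.089625*k^2 + 32.015625*k + 1.953125)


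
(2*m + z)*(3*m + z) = 6*m^2 + 5*m*z + z^2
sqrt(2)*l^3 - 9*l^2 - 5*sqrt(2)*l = l*(l - 5*sqrt(2))*(sqrt(2)*l + 1)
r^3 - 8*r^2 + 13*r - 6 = (r - 6)*(r - 1)^2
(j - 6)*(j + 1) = j^2 - 5*j - 6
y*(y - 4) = y^2 - 4*y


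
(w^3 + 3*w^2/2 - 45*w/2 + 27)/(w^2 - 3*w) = w + 9/2 - 9/w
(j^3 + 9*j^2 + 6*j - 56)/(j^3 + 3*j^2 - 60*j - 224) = (j - 2)/(j - 8)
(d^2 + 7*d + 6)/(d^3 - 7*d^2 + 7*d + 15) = (d + 6)/(d^2 - 8*d + 15)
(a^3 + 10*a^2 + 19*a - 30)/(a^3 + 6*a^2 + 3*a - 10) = (a + 6)/(a + 2)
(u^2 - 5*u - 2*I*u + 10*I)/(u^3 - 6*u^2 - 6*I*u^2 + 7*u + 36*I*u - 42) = (u^2 - u*(5 + 2*I) + 10*I)/(u^3 - 6*u^2*(1 + I) + u*(7 + 36*I) - 42)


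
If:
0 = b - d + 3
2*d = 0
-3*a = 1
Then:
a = -1/3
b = -3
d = 0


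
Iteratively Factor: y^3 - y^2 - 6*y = (y + 2)*(y^2 - 3*y) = y*(y + 2)*(y - 3)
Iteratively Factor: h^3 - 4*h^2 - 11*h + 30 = (h - 2)*(h^2 - 2*h - 15) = (h - 5)*(h - 2)*(h + 3)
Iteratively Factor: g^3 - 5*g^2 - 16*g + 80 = (g + 4)*(g^2 - 9*g + 20) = (g - 5)*(g + 4)*(g - 4)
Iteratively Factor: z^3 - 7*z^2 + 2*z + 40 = (z - 5)*(z^2 - 2*z - 8) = (z - 5)*(z - 4)*(z + 2)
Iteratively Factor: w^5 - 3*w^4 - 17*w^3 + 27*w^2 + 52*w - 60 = (w - 1)*(w^4 - 2*w^3 - 19*w^2 + 8*w + 60) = (w - 5)*(w - 1)*(w^3 + 3*w^2 - 4*w - 12) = (w - 5)*(w - 2)*(w - 1)*(w^2 + 5*w + 6) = (w - 5)*(w - 2)*(w - 1)*(w + 3)*(w + 2)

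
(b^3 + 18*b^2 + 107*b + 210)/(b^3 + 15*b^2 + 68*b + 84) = (b + 5)/(b + 2)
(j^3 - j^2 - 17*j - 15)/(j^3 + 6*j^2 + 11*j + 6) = (j - 5)/(j + 2)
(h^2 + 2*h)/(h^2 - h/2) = 2*(h + 2)/(2*h - 1)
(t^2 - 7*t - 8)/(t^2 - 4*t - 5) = (t - 8)/(t - 5)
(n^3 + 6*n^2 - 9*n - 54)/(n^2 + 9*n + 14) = (n^3 + 6*n^2 - 9*n - 54)/(n^2 + 9*n + 14)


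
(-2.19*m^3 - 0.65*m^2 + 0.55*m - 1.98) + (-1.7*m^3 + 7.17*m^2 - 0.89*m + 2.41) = -3.89*m^3 + 6.52*m^2 - 0.34*m + 0.43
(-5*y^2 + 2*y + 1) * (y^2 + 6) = -5*y^4 + 2*y^3 - 29*y^2 + 12*y + 6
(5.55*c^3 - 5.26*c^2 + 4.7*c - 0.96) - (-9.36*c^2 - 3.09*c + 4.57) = 5.55*c^3 + 4.1*c^2 + 7.79*c - 5.53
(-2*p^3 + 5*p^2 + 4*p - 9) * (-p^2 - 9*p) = 2*p^5 + 13*p^4 - 49*p^3 - 27*p^2 + 81*p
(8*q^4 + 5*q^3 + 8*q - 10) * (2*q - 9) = 16*q^5 - 62*q^4 - 45*q^3 + 16*q^2 - 92*q + 90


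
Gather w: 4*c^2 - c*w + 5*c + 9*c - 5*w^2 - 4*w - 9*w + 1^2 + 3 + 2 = 4*c^2 + 14*c - 5*w^2 + w*(-c - 13) + 6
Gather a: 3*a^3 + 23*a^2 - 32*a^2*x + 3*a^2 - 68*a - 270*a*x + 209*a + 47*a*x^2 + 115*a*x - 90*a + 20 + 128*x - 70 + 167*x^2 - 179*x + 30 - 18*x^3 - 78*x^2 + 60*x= 3*a^3 + a^2*(26 - 32*x) + a*(47*x^2 - 155*x + 51) - 18*x^3 + 89*x^2 + 9*x - 20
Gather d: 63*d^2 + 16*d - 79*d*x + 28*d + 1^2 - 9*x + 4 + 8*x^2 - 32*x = 63*d^2 + d*(44 - 79*x) + 8*x^2 - 41*x + 5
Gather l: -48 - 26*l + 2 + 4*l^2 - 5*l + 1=4*l^2 - 31*l - 45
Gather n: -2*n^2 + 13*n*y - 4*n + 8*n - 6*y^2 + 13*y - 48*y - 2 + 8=-2*n^2 + n*(13*y + 4) - 6*y^2 - 35*y + 6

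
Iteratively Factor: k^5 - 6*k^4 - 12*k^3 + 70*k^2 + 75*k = (k - 5)*(k^4 - k^3 - 17*k^2 - 15*k) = k*(k - 5)*(k^3 - k^2 - 17*k - 15) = k*(k - 5)^2*(k^2 + 4*k + 3) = k*(k - 5)^2*(k + 1)*(k + 3)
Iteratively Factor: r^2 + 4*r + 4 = (r + 2)*(r + 2)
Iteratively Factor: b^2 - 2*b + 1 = (b - 1)*(b - 1)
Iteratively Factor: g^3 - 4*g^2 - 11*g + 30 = (g - 5)*(g^2 + g - 6) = (g - 5)*(g - 2)*(g + 3)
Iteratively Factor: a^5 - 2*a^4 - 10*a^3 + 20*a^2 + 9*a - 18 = (a + 1)*(a^4 - 3*a^3 - 7*a^2 + 27*a - 18) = (a + 1)*(a + 3)*(a^3 - 6*a^2 + 11*a - 6) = (a - 2)*(a + 1)*(a + 3)*(a^2 - 4*a + 3) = (a - 2)*(a - 1)*(a + 1)*(a + 3)*(a - 3)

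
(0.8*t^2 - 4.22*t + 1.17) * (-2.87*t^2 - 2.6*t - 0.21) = -2.296*t^4 + 10.0314*t^3 + 7.4461*t^2 - 2.1558*t - 0.2457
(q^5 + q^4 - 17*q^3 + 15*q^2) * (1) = q^5 + q^4 - 17*q^3 + 15*q^2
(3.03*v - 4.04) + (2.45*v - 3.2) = 5.48*v - 7.24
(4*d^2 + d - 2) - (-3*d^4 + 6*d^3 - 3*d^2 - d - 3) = 3*d^4 - 6*d^3 + 7*d^2 + 2*d + 1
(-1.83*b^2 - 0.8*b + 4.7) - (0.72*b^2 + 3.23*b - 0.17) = -2.55*b^2 - 4.03*b + 4.87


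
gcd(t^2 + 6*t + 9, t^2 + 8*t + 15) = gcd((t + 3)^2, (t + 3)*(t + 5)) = t + 3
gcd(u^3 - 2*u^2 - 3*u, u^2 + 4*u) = u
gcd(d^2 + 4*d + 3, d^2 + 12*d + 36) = 1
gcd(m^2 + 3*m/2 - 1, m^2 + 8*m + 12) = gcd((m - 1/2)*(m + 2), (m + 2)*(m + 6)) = m + 2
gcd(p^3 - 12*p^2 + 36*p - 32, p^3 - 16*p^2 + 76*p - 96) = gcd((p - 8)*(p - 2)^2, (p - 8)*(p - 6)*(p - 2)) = p^2 - 10*p + 16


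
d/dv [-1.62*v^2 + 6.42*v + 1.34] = 6.42 - 3.24*v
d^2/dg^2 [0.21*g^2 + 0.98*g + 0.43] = 0.420000000000000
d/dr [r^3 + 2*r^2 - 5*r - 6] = 3*r^2 + 4*r - 5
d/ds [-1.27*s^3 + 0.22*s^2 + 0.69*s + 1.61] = -3.81*s^2 + 0.44*s + 0.69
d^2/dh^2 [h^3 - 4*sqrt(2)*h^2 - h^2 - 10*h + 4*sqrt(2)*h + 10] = 6*h - 8*sqrt(2) - 2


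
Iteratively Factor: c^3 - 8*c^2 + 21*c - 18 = (c - 3)*(c^2 - 5*c + 6) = (c - 3)^2*(c - 2)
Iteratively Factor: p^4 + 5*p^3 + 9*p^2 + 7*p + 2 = (p + 1)*(p^3 + 4*p^2 + 5*p + 2) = (p + 1)^2*(p^2 + 3*p + 2) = (p + 1)^2*(p + 2)*(p + 1)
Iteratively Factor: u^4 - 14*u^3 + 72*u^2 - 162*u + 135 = (u - 5)*(u^3 - 9*u^2 + 27*u - 27) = (u - 5)*(u - 3)*(u^2 - 6*u + 9) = (u - 5)*(u - 3)^2*(u - 3)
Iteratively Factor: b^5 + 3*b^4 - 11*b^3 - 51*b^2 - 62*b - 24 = (b + 3)*(b^4 - 11*b^2 - 18*b - 8) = (b + 1)*(b + 3)*(b^3 - b^2 - 10*b - 8) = (b + 1)^2*(b + 3)*(b^2 - 2*b - 8) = (b + 1)^2*(b + 2)*(b + 3)*(b - 4)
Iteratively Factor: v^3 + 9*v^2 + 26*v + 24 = (v + 2)*(v^2 + 7*v + 12) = (v + 2)*(v + 4)*(v + 3)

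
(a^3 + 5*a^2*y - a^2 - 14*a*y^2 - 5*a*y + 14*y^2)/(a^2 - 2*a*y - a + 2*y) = a + 7*y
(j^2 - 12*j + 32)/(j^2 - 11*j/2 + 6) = 2*(j - 8)/(2*j - 3)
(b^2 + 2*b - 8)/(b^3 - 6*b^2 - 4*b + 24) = (b + 4)/(b^2 - 4*b - 12)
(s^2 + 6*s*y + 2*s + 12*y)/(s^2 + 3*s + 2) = (s + 6*y)/(s + 1)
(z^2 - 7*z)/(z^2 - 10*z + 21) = z/(z - 3)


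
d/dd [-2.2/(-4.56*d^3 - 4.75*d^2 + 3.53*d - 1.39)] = (-30.096*d^2 - 20.9*d + 7.766)/(4.56*d^3 + 4.75*d^2 - 3.53*d + 1.39)^2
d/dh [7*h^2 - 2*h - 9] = 14*h - 2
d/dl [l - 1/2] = 1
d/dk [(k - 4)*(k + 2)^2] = 3*k^2 - 12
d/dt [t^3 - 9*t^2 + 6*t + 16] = 3*t^2 - 18*t + 6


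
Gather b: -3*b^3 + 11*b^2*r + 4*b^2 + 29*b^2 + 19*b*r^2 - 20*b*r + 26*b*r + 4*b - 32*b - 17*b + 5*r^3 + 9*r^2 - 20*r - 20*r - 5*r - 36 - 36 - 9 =-3*b^3 + b^2*(11*r + 33) + b*(19*r^2 + 6*r - 45) + 5*r^3 + 9*r^2 - 45*r - 81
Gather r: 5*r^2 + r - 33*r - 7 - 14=5*r^2 - 32*r - 21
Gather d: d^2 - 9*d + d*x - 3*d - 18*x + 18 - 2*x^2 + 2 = d^2 + d*(x - 12) - 2*x^2 - 18*x + 20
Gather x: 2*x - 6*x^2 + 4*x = -6*x^2 + 6*x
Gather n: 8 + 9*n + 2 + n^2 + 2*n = n^2 + 11*n + 10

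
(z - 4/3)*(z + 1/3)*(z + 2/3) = z^3 - z^2/3 - 10*z/9 - 8/27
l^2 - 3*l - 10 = (l - 5)*(l + 2)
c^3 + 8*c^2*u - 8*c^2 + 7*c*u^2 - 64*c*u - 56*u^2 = (c - 8)*(c + u)*(c + 7*u)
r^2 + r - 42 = (r - 6)*(r + 7)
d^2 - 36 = (d - 6)*(d + 6)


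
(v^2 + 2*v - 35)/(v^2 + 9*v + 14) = (v - 5)/(v + 2)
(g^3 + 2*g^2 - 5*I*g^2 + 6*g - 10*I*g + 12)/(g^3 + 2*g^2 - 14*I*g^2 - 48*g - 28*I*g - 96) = (g + I)/(g - 8*I)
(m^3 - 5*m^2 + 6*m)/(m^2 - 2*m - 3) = m*(m - 2)/(m + 1)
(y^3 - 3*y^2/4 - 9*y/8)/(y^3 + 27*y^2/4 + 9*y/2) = (y - 3/2)/(y + 6)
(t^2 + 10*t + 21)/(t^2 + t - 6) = (t + 7)/(t - 2)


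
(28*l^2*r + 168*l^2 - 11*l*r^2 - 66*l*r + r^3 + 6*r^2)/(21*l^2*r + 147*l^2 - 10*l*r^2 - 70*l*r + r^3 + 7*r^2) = (-4*l*r - 24*l + r^2 + 6*r)/(-3*l*r - 21*l + r^2 + 7*r)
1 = 1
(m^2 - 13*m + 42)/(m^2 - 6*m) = (m - 7)/m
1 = 1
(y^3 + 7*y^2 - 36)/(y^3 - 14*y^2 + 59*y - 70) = (y^2 + 9*y + 18)/(y^2 - 12*y + 35)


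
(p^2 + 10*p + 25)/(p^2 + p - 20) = (p + 5)/(p - 4)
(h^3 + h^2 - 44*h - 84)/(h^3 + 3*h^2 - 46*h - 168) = (h + 2)/(h + 4)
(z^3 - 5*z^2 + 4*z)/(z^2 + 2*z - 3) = z*(z - 4)/(z + 3)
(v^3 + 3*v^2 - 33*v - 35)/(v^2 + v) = v + 2 - 35/v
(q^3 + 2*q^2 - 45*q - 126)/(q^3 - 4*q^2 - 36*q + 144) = (q^2 - 4*q - 21)/(q^2 - 10*q + 24)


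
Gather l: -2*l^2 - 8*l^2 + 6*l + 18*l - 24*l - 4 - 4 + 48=40 - 10*l^2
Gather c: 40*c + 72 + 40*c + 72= 80*c + 144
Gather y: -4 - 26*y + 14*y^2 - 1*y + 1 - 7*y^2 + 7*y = 7*y^2 - 20*y - 3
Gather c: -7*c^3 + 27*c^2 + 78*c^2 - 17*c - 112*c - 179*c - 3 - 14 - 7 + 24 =-7*c^3 + 105*c^2 - 308*c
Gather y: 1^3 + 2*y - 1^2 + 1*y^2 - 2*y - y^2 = 0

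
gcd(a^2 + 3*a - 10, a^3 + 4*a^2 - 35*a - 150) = a + 5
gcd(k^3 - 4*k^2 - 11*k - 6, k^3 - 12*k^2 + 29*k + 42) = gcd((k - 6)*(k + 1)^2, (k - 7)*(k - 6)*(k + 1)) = k^2 - 5*k - 6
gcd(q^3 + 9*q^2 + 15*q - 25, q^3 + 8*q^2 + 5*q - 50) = q^2 + 10*q + 25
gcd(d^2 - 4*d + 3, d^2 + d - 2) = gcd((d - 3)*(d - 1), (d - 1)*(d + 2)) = d - 1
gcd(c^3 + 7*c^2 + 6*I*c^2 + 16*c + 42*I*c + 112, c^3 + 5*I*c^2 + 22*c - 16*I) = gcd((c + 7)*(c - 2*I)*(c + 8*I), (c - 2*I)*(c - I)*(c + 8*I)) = c^2 + 6*I*c + 16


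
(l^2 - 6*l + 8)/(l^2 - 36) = (l^2 - 6*l + 8)/(l^2 - 36)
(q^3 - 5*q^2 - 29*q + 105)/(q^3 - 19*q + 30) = (q - 7)/(q - 2)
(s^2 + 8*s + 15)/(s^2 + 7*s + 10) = (s + 3)/(s + 2)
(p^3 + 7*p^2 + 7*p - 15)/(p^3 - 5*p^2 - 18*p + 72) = (p^3 + 7*p^2 + 7*p - 15)/(p^3 - 5*p^2 - 18*p + 72)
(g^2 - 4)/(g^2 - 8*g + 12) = (g + 2)/(g - 6)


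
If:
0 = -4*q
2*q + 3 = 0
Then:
No Solution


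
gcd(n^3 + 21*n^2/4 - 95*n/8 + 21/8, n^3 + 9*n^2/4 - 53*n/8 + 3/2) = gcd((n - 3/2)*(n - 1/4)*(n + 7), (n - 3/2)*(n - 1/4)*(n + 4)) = n^2 - 7*n/4 + 3/8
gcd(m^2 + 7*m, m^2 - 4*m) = m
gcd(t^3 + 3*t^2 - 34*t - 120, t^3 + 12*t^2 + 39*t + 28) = t + 4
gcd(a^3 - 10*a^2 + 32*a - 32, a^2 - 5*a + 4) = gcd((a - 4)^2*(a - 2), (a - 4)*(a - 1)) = a - 4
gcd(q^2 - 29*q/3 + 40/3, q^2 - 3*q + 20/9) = q - 5/3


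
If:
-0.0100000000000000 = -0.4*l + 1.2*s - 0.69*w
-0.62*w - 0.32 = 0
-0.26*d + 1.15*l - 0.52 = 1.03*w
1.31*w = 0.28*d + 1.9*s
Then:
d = -0.21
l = -0.06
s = -0.32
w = -0.52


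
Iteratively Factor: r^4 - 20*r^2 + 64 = (r - 2)*(r^3 + 2*r^2 - 16*r - 32) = (r - 2)*(r + 2)*(r^2 - 16) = (r - 4)*(r - 2)*(r + 2)*(r + 4)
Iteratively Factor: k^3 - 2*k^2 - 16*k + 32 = (k + 4)*(k^2 - 6*k + 8) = (k - 4)*(k + 4)*(k - 2)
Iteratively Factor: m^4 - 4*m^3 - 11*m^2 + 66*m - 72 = (m - 2)*(m^3 - 2*m^2 - 15*m + 36) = (m - 3)*(m - 2)*(m^2 + m - 12) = (m - 3)*(m - 2)*(m + 4)*(m - 3)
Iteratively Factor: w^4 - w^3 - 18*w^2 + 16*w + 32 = (w - 4)*(w^3 + 3*w^2 - 6*w - 8) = (w - 4)*(w - 2)*(w^2 + 5*w + 4) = (w - 4)*(w - 2)*(w + 4)*(w + 1)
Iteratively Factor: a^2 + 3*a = (a)*(a + 3)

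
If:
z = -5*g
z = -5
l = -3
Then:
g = 1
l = -3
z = -5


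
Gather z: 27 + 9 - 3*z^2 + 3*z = -3*z^2 + 3*z + 36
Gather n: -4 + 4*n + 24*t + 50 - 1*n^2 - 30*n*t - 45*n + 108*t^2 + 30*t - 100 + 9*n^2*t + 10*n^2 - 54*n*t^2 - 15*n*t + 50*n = n^2*(9*t + 9) + n*(-54*t^2 - 45*t + 9) + 108*t^2 + 54*t - 54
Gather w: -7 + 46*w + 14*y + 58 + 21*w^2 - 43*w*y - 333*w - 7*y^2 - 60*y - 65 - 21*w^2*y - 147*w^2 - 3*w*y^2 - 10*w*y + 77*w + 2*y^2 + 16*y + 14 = w^2*(-21*y - 126) + w*(-3*y^2 - 53*y - 210) - 5*y^2 - 30*y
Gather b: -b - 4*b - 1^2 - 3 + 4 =-5*b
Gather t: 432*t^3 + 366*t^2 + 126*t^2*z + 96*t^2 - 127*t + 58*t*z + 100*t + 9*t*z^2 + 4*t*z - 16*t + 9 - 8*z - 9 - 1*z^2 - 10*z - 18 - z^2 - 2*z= 432*t^3 + t^2*(126*z + 462) + t*(9*z^2 + 62*z - 43) - 2*z^2 - 20*z - 18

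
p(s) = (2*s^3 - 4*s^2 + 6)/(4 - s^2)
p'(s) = 2*s*(2*s^3 - 4*s^2 + 6)/(4 - s^2)^2 + (6*s^2 - 8*s)/(4 - s^2) = 2*s*(-s^3 + 12*s - 10)/(s^4 - 8*s^2 + 16)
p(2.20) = -9.45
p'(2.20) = 35.87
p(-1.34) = -2.72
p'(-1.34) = 13.06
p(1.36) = 1.69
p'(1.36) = 2.24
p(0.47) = 1.41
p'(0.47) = -0.29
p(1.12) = 1.38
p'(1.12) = 0.60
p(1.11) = 1.38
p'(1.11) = 0.57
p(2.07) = -23.17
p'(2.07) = 304.51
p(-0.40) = 1.36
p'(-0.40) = 0.80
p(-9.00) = 23.06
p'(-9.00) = -1.85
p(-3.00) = 16.80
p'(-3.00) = 4.56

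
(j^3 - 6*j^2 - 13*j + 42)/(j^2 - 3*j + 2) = (j^2 - 4*j - 21)/(j - 1)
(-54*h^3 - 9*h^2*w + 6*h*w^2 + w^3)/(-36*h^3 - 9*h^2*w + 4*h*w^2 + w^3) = (6*h + w)/(4*h + w)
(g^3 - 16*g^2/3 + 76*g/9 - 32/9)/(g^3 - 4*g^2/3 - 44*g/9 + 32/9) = (g - 2)/(g + 2)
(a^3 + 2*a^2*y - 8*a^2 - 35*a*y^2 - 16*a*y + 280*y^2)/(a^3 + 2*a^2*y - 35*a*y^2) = (a - 8)/a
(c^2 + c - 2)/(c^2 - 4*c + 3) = (c + 2)/(c - 3)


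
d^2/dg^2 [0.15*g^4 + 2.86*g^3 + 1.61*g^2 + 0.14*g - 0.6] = 1.8*g^2 + 17.16*g + 3.22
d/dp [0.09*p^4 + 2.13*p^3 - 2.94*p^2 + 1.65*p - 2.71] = 0.36*p^3 + 6.39*p^2 - 5.88*p + 1.65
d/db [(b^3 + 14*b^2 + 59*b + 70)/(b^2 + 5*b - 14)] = (b^2 - 4*b - 24)/(b^2 - 4*b + 4)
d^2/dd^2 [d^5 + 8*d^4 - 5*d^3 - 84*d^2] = 20*d^3 + 96*d^2 - 30*d - 168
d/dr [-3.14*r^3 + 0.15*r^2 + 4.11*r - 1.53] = -9.42*r^2 + 0.3*r + 4.11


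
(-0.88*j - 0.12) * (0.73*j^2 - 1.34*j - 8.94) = -0.6424*j^3 + 1.0916*j^2 + 8.028*j + 1.0728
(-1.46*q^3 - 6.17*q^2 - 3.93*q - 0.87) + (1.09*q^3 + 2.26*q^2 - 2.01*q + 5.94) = -0.37*q^3 - 3.91*q^2 - 5.94*q + 5.07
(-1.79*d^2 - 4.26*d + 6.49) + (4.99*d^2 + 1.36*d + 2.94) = 3.2*d^2 - 2.9*d + 9.43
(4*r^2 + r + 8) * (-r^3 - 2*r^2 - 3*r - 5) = -4*r^5 - 9*r^4 - 22*r^3 - 39*r^2 - 29*r - 40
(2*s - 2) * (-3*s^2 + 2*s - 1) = -6*s^3 + 10*s^2 - 6*s + 2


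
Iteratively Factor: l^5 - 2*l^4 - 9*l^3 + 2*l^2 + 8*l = (l + 2)*(l^4 - 4*l^3 - l^2 + 4*l) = l*(l + 2)*(l^3 - 4*l^2 - l + 4) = l*(l - 4)*(l + 2)*(l^2 - 1) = l*(l - 4)*(l + 1)*(l + 2)*(l - 1)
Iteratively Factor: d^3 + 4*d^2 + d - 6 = (d + 2)*(d^2 + 2*d - 3) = (d - 1)*(d + 2)*(d + 3)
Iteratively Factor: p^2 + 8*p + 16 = (p + 4)*(p + 4)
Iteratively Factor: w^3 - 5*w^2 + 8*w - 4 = (w - 2)*(w^2 - 3*w + 2) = (w - 2)^2*(w - 1)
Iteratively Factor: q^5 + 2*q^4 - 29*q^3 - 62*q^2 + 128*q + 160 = (q + 1)*(q^4 + q^3 - 30*q^2 - 32*q + 160) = (q + 1)*(q + 4)*(q^3 - 3*q^2 - 18*q + 40) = (q - 2)*(q + 1)*(q + 4)*(q^2 - q - 20) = (q - 2)*(q + 1)*(q + 4)^2*(q - 5)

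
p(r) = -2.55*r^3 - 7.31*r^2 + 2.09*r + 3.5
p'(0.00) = 2.09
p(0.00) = 3.50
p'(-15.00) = -1499.86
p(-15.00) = 6933.65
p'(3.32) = -130.77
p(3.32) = -163.45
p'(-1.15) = 8.79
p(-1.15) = -4.69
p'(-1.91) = 2.11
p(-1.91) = -9.39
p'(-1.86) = 2.82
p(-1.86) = -9.27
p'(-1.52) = 6.64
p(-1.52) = -7.61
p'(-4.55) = -89.76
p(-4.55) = 82.86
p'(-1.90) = 2.25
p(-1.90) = -9.37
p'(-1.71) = 4.72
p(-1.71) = -8.70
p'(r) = -7.65*r^2 - 14.62*r + 2.09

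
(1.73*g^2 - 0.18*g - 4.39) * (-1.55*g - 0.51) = -2.6815*g^3 - 0.6033*g^2 + 6.8963*g + 2.2389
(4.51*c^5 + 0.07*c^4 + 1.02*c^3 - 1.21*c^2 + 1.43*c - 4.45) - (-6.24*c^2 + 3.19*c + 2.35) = 4.51*c^5 + 0.07*c^4 + 1.02*c^3 + 5.03*c^2 - 1.76*c - 6.8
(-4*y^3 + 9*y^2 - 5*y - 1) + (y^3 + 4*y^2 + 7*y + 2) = -3*y^3 + 13*y^2 + 2*y + 1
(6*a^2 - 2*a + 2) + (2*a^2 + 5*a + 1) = 8*a^2 + 3*a + 3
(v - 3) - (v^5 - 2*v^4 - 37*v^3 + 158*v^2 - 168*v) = -v^5 + 2*v^4 + 37*v^3 - 158*v^2 + 169*v - 3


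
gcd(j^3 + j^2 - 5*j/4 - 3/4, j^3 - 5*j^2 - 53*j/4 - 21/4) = j^2 + 2*j + 3/4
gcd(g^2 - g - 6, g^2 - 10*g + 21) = g - 3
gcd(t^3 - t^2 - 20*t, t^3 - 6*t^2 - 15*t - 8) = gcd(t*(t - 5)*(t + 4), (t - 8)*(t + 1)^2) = 1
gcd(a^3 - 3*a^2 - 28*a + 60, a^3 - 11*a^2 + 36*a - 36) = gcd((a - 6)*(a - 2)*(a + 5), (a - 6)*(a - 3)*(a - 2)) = a^2 - 8*a + 12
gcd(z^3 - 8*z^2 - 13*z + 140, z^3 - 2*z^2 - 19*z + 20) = z^2 - z - 20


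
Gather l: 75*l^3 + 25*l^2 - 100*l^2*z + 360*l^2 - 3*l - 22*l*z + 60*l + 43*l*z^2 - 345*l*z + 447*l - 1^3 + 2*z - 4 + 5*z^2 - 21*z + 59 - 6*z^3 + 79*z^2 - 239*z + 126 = 75*l^3 + l^2*(385 - 100*z) + l*(43*z^2 - 367*z + 504) - 6*z^3 + 84*z^2 - 258*z + 180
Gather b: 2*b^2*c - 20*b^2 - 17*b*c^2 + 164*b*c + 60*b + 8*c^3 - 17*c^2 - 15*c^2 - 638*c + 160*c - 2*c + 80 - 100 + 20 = b^2*(2*c - 20) + b*(-17*c^2 + 164*c + 60) + 8*c^3 - 32*c^2 - 480*c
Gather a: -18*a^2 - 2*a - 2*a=-18*a^2 - 4*a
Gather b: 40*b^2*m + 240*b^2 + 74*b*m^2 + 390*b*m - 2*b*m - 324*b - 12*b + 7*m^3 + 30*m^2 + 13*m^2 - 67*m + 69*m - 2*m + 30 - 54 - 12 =b^2*(40*m + 240) + b*(74*m^2 + 388*m - 336) + 7*m^3 + 43*m^2 - 36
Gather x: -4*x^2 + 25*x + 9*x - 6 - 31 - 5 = -4*x^2 + 34*x - 42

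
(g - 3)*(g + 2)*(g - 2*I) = g^3 - g^2 - 2*I*g^2 - 6*g + 2*I*g + 12*I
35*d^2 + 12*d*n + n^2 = (5*d + n)*(7*d + n)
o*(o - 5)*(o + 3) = o^3 - 2*o^2 - 15*o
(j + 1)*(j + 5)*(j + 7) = j^3 + 13*j^2 + 47*j + 35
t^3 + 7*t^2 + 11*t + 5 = (t + 1)^2*(t + 5)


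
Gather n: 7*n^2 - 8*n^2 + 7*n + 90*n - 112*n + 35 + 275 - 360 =-n^2 - 15*n - 50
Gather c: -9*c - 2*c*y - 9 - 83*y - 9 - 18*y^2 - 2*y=c*(-2*y - 9) - 18*y^2 - 85*y - 18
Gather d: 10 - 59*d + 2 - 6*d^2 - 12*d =-6*d^2 - 71*d + 12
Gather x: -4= -4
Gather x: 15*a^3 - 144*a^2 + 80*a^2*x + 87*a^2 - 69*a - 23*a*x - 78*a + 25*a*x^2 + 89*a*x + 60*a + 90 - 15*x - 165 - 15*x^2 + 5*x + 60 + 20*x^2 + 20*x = 15*a^3 - 57*a^2 - 87*a + x^2*(25*a + 5) + x*(80*a^2 + 66*a + 10) - 15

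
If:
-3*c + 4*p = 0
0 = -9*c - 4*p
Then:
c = 0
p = 0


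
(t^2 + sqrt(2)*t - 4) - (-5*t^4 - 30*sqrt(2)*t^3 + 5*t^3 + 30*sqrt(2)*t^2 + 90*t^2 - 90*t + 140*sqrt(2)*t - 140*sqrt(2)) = 5*t^4 - 5*t^3 + 30*sqrt(2)*t^3 - 89*t^2 - 30*sqrt(2)*t^2 - 139*sqrt(2)*t + 90*t - 4 + 140*sqrt(2)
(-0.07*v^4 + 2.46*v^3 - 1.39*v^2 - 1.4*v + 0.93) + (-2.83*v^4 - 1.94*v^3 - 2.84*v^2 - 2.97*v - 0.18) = -2.9*v^4 + 0.52*v^3 - 4.23*v^2 - 4.37*v + 0.75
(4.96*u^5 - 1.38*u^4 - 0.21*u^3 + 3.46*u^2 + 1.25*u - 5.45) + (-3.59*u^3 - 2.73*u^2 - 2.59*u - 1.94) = 4.96*u^5 - 1.38*u^4 - 3.8*u^3 + 0.73*u^2 - 1.34*u - 7.39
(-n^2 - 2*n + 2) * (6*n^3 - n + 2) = -6*n^5 - 12*n^4 + 13*n^3 - 6*n + 4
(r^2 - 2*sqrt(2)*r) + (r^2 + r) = 2*r^2 - 2*sqrt(2)*r + r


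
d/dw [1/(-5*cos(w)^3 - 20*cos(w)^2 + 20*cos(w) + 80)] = (-3*cos(w)^2 - 8*cos(w) + 4)*sin(w)/(5*(cos(w)^3 + 4*cos(w)^2 - 4*cos(w) - 16)^2)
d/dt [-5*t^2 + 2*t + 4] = 2 - 10*t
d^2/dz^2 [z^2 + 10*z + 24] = 2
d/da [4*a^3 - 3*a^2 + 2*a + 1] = 12*a^2 - 6*a + 2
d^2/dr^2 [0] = 0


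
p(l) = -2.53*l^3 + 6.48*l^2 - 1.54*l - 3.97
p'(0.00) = -1.54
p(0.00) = -3.97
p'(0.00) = -1.54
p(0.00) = -3.97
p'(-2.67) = -90.25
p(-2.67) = 94.49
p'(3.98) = -70.19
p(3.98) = -66.96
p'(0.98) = 3.87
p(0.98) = -1.64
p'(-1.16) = -26.79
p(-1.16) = 10.48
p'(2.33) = -12.55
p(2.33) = -4.38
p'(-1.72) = -46.29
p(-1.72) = 30.72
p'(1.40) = 1.73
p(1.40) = -0.37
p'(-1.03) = -22.94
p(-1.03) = 7.26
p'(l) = -7.59*l^2 + 12.96*l - 1.54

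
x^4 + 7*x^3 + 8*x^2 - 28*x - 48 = (x - 2)*(x + 2)*(x + 3)*(x + 4)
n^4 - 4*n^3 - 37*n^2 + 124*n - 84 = (n - 7)*(n - 2)*(n - 1)*(n + 6)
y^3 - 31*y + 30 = (y - 5)*(y - 1)*(y + 6)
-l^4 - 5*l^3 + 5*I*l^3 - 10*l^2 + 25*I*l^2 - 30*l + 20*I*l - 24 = (l + 4)*(l - 6*I)*(-I*l + 1)*(-I*l - I)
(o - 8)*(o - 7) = o^2 - 15*o + 56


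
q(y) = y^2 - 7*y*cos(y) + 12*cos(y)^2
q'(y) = 7*y*sin(y) + 2*y - 24*sin(y)*cos(y) - 7*cos(y)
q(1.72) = 5.01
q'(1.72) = 19.91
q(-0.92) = 9.15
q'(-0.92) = 10.61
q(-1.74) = 1.32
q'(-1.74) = 5.72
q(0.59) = 5.20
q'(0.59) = -13.43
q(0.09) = 11.28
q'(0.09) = -8.88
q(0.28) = 9.28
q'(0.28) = -12.00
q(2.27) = 20.35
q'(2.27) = 33.03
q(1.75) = 5.63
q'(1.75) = 21.01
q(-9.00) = 33.56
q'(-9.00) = 5.33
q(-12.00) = 223.43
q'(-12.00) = -85.85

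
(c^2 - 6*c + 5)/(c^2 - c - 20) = (c - 1)/(c + 4)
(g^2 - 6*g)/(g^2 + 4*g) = (g - 6)/(g + 4)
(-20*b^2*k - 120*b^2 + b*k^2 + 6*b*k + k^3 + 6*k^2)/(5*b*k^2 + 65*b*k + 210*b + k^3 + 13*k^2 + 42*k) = (-4*b + k)/(k + 7)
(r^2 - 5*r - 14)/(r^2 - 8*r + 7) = (r + 2)/(r - 1)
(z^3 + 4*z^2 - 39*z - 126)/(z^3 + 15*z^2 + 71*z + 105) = (z - 6)/(z + 5)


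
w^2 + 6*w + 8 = (w + 2)*(w + 4)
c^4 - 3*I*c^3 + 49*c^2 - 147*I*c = c*(c - 7*I)*(c - 3*I)*(c + 7*I)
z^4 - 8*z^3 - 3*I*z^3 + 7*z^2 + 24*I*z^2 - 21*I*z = z*(z - 7)*(z - 1)*(z - 3*I)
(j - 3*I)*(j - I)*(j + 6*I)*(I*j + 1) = I*j^4 - j^3 + 23*I*j^2 + 39*j - 18*I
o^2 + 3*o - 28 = (o - 4)*(o + 7)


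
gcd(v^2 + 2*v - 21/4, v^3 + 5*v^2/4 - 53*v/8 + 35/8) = v + 7/2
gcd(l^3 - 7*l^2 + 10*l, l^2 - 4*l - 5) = l - 5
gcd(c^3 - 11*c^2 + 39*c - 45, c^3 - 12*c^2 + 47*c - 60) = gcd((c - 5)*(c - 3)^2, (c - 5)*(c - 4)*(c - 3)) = c^2 - 8*c + 15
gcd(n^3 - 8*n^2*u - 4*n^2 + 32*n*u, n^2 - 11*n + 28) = n - 4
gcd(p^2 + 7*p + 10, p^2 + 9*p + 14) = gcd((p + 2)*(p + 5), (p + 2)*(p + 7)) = p + 2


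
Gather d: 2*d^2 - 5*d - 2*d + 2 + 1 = 2*d^2 - 7*d + 3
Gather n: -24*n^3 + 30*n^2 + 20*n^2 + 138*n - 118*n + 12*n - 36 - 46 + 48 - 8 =-24*n^3 + 50*n^2 + 32*n - 42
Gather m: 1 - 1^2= 0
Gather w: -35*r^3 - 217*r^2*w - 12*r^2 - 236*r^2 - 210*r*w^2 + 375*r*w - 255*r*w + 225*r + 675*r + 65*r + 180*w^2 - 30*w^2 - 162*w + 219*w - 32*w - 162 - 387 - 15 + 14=-35*r^3 - 248*r^2 + 965*r + w^2*(150 - 210*r) + w*(-217*r^2 + 120*r + 25) - 550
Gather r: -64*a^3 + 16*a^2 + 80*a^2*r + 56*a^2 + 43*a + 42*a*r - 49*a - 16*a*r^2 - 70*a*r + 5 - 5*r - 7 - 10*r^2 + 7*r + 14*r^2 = -64*a^3 + 72*a^2 - 6*a + r^2*(4 - 16*a) + r*(80*a^2 - 28*a + 2) - 2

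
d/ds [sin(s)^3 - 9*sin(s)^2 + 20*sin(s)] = (3*sin(s)^2 - 18*sin(s) + 20)*cos(s)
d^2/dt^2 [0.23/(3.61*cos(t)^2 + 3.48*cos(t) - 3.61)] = (-11.989532*(1 - cos(t)^2)^2 - 8.668332*cos(t)^3 - 20.76969*cos(t)^2 + 14.44722*cos(t) + 23.555082)/(-3.61*sin(t)^2 + 3.48*cos(t))^3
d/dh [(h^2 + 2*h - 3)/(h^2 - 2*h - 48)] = 2*(-2*h^2 - 45*h - 51)/(h^4 - 4*h^3 - 92*h^2 + 192*h + 2304)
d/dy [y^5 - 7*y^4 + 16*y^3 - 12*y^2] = y*(5*y^3 - 28*y^2 + 48*y - 24)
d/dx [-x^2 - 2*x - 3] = -2*x - 2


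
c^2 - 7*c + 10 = (c - 5)*(c - 2)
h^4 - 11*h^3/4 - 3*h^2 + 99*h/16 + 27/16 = (h - 3)*(h - 3/2)*(h + 1/4)*(h + 3/2)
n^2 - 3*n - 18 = (n - 6)*(n + 3)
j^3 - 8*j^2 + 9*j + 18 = (j - 6)*(j - 3)*(j + 1)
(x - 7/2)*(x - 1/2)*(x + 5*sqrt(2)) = x^3 - 4*x^2 + 5*sqrt(2)*x^2 - 20*sqrt(2)*x + 7*x/4 + 35*sqrt(2)/4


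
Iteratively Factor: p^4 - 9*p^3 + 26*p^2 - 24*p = (p - 4)*(p^3 - 5*p^2 + 6*p) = (p - 4)*(p - 2)*(p^2 - 3*p) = p*(p - 4)*(p - 2)*(p - 3)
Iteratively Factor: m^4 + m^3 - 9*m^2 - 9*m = (m + 1)*(m^3 - 9*m) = m*(m + 1)*(m^2 - 9) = m*(m + 1)*(m + 3)*(m - 3)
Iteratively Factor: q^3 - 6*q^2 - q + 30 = (q + 2)*(q^2 - 8*q + 15) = (q - 5)*(q + 2)*(q - 3)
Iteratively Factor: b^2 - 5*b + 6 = (b - 2)*(b - 3)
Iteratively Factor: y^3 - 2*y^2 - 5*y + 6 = (y - 3)*(y^2 + y - 2) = (y - 3)*(y - 1)*(y + 2)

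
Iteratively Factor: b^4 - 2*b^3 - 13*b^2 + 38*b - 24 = (b + 4)*(b^3 - 6*b^2 + 11*b - 6) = (b - 3)*(b + 4)*(b^2 - 3*b + 2) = (b - 3)*(b - 1)*(b + 4)*(b - 2)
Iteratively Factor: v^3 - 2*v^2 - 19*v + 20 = (v - 5)*(v^2 + 3*v - 4) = (v - 5)*(v - 1)*(v + 4)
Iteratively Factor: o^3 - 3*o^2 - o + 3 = (o - 1)*(o^2 - 2*o - 3) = (o - 3)*(o - 1)*(o + 1)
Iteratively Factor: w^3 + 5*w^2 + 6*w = (w)*(w^2 + 5*w + 6) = w*(w + 3)*(w + 2)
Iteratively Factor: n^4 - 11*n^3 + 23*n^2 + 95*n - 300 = (n - 4)*(n^3 - 7*n^2 - 5*n + 75) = (n - 5)*(n - 4)*(n^2 - 2*n - 15) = (n - 5)*(n - 4)*(n + 3)*(n - 5)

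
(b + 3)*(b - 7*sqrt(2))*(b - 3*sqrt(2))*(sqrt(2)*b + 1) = sqrt(2)*b^4 - 19*b^3 + 3*sqrt(2)*b^3 - 57*b^2 + 32*sqrt(2)*b^2 + 42*b + 96*sqrt(2)*b + 126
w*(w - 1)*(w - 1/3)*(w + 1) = w^4 - w^3/3 - w^2 + w/3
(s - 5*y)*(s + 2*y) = s^2 - 3*s*y - 10*y^2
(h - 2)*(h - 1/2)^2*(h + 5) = h^4 + 2*h^3 - 51*h^2/4 + 43*h/4 - 5/2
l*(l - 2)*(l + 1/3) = l^3 - 5*l^2/3 - 2*l/3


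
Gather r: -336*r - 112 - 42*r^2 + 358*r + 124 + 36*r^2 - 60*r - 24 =-6*r^2 - 38*r - 12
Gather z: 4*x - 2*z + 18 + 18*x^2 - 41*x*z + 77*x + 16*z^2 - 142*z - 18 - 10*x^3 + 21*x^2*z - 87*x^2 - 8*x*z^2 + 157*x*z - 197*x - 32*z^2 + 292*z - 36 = -10*x^3 - 69*x^2 - 116*x + z^2*(-8*x - 16) + z*(21*x^2 + 116*x + 148) - 36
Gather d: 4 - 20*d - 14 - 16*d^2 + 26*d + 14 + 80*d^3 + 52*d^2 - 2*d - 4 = 80*d^3 + 36*d^2 + 4*d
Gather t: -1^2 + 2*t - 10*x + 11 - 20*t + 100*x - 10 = -18*t + 90*x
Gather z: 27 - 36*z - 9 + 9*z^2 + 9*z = 9*z^2 - 27*z + 18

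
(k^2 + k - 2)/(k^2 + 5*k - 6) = (k + 2)/(k + 6)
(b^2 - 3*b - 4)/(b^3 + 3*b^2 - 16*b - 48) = (b + 1)/(b^2 + 7*b + 12)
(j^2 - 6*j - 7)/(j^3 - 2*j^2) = (j^2 - 6*j - 7)/(j^2*(j - 2))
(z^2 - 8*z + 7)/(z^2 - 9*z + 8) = (z - 7)/(z - 8)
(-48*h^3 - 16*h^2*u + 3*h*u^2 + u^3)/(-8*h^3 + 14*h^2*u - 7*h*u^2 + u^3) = (12*h^2 + 7*h*u + u^2)/(2*h^2 - 3*h*u + u^2)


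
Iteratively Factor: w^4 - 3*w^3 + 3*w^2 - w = (w - 1)*(w^3 - 2*w^2 + w) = w*(w - 1)*(w^2 - 2*w + 1) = w*(w - 1)^2*(w - 1)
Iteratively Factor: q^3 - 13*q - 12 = (q + 3)*(q^2 - 3*q - 4) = (q - 4)*(q + 3)*(q + 1)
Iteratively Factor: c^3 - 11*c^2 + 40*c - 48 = (c - 4)*(c^2 - 7*c + 12) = (c - 4)^2*(c - 3)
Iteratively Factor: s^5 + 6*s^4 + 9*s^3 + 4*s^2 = (s + 1)*(s^4 + 5*s^3 + 4*s^2) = s*(s + 1)*(s^3 + 5*s^2 + 4*s) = s*(s + 1)*(s + 4)*(s^2 + s) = s*(s + 1)^2*(s + 4)*(s)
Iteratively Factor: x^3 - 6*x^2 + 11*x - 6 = (x - 1)*(x^2 - 5*x + 6) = (x - 3)*(x - 1)*(x - 2)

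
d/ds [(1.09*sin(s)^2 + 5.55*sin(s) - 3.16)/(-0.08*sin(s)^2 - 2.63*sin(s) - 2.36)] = (-5.6504*sin(s) + 1.21135*cos(2*s) - 22.62015)*cos(s)/(0.0064*sin(s)^4 + 0.4208*sin(s)^3 + 7.2945*sin(s)^2 + 12.4136*sin(s) + 5.5696)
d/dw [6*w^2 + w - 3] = 12*w + 1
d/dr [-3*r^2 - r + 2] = -6*r - 1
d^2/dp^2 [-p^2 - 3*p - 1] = -2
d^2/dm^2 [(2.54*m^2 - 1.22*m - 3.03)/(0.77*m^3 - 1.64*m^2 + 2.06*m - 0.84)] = (3.011932*m^6 - 4.34002800000002*m^5 - 36.487836*m^4 + 98.690728*m^3 - 108.19782*m^2 + 59.74452*m - 18.005688)/(0.456533*m^9 - 2.917068*m^8 + 9.877098*m^7 - 21.51326*m^6 + 32.788956*m^5 - 35.650752*m^4 + 27.398888*m^3 - 14.165424*m^2 + 4.360608*m - 0.592704)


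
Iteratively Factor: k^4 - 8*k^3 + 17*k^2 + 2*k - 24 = (k - 2)*(k^3 - 6*k^2 + 5*k + 12) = (k - 3)*(k - 2)*(k^2 - 3*k - 4) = (k - 3)*(k - 2)*(k + 1)*(k - 4)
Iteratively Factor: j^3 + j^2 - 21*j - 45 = (j + 3)*(j^2 - 2*j - 15) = (j - 5)*(j + 3)*(j + 3)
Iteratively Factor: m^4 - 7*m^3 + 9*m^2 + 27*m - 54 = (m - 3)*(m^3 - 4*m^2 - 3*m + 18) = (m - 3)^2*(m^2 - m - 6) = (m - 3)^3*(m + 2)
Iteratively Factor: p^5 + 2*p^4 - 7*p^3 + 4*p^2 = (p - 1)*(p^4 + 3*p^3 - 4*p^2) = p*(p - 1)*(p^3 + 3*p^2 - 4*p) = p*(p - 1)*(p + 4)*(p^2 - p) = p*(p - 1)^2*(p + 4)*(p)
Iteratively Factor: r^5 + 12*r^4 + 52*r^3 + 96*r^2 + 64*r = (r + 4)*(r^4 + 8*r^3 + 20*r^2 + 16*r) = (r + 2)*(r + 4)*(r^3 + 6*r^2 + 8*r) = r*(r + 2)*(r + 4)*(r^2 + 6*r + 8) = r*(r + 2)*(r + 4)^2*(r + 2)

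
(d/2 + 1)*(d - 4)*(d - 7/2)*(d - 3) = d^4/2 - 17*d^3/4 + 31*d^2/4 + 31*d/2 - 42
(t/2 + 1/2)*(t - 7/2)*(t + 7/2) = t^3/2 + t^2/2 - 49*t/8 - 49/8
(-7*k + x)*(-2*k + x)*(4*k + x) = 56*k^3 - 22*k^2*x - 5*k*x^2 + x^3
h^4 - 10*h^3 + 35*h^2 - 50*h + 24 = (h - 4)*(h - 3)*(h - 2)*(h - 1)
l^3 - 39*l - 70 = (l - 7)*(l + 2)*(l + 5)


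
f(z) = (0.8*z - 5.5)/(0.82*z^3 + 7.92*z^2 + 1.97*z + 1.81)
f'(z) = (0.8*z - 5.5)*(-2.46*z^2 - 15.84*z - 1.97)/(0.82*z^3 + 7.92*z^2 + 1.97*z + 1.81)^2 + 0.8/(0.82*z^3 + 7.92*z^2 + 1.97*z + 1.81) = (-1.312*z^3 + 7.194*z^2 + 87.12*z + 12.283)/(0.6724*z^6 + 12.9888*z^5 + 65.9572*z^4 + 34.1732*z^3 + 32.5513*z^2 + 7.1314*z + 3.2761)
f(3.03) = -0.03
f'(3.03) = 0.03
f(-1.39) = -0.54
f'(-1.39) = -0.62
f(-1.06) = -0.83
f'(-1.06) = -1.21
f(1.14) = -0.29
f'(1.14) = 0.49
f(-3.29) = -0.16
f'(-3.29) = -0.06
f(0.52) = -1.00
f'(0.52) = 2.29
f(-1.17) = -0.71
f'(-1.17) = -0.95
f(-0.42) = -2.52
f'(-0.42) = -4.27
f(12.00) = 0.00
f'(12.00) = -0.00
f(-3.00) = -0.18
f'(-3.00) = -0.07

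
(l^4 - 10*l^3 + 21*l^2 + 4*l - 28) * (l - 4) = l^5 - 14*l^4 + 61*l^3 - 80*l^2 - 44*l + 112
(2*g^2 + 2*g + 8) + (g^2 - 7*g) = 3*g^2 - 5*g + 8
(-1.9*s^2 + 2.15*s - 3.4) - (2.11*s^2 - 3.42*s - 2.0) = -4.01*s^2 + 5.57*s - 1.4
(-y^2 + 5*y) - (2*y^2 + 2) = -3*y^2 + 5*y - 2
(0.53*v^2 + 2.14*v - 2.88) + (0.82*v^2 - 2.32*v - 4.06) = 1.35*v^2 - 0.18*v - 6.94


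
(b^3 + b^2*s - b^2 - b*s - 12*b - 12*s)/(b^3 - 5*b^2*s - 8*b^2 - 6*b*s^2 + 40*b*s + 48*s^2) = (-b^2 + b + 12)/(-b^2 + 6*b*s + 8*b - 48*s)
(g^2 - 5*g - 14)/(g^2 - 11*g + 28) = (g + 2)/(g - 4)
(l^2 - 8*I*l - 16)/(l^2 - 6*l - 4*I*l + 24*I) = (l - 4*I)/(l - 6)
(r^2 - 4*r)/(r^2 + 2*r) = (r - 4)/(r + 2)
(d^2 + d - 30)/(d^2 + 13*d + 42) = (d - 5)/(d + 7)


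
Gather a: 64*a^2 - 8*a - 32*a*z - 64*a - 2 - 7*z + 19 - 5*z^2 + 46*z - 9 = 64*a^2 + a*(-32*z - 72) - 5*z^2 + 39*z + 8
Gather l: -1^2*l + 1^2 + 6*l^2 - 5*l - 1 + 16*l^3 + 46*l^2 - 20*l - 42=16*l^3 + 52*l^2 - 26*l - 42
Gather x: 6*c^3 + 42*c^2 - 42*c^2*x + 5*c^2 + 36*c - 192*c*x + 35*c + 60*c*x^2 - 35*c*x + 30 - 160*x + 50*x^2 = 6*c^3 + 47*c^2 + 71*c + x^2*(60*c + 50) + x*(-42*c^2 - 227*c - 160) + 30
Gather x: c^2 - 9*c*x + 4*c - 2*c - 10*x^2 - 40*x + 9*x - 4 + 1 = c^2 + 2*c - 10*x^2 + x*(-9*c - 31) - 3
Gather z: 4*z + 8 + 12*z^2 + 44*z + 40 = 12*z^2 + 48*z + 48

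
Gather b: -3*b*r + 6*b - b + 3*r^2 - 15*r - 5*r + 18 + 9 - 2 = b*(5 - 3*r) + 3*r^2 - 20*r + 25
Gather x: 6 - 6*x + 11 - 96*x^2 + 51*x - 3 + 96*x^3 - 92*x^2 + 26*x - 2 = 96*x^3 - 188*x^2 + 71*x + 12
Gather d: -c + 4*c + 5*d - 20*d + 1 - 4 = 3*c - 15*d - 3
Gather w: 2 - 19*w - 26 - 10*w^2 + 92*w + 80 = -10*w^2 + 73*w + 56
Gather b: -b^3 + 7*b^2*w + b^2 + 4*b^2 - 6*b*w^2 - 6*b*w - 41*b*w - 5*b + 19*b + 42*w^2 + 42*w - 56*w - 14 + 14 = -b^3 + b^2*(7*w + 5) + b*(-6*w^2 - 47*w + 14) + 42*w^2 - 14*w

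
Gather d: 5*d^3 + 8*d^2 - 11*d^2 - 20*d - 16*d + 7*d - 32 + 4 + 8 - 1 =5*d^3 - 3*d^2 - 29*d - 21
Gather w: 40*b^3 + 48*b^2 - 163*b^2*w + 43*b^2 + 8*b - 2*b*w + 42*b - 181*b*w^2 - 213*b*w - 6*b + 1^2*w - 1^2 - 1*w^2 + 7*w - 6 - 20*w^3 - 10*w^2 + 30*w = 40*b^3 + 91*b^2 + 44*b - 20*w^3 + w^2*(-181*b - 11) + w*(-163*b^2 - 215*b + 38) - 7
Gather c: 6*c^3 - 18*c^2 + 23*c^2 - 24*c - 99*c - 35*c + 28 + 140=6*c^3 + 5*c^2 - 158*c + 168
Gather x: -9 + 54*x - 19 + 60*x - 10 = 114*x - 38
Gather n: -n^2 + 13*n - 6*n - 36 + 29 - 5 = -n^2 + 7*n - 12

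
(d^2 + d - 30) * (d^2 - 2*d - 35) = d^4 - d^3 - 67*d^2 + 25*d + 1050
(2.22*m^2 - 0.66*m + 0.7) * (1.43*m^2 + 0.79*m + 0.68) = 3.1746*m^4 + 0.81*m^3 + 1.9892*m^2 + 0.1042*m + 0.476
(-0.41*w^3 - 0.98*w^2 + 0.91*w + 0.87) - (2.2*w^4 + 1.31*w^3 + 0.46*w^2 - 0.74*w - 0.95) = -2.2*w^4 - 1.72*w^3 - 1.44*w^2 + 1.65*w + 1.82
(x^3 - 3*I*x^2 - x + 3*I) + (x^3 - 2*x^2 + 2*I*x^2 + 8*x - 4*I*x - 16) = 2*x^3 - 2*x^2 - I*x^2 + 7*x - 4*I*x - 16 + 3*I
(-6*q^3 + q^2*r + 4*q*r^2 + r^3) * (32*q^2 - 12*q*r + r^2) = -192*q^5 + 104*q^4*r + 110*q^3*r^2 - 15*q^2*r^3 - 8*q*r^4 + r^5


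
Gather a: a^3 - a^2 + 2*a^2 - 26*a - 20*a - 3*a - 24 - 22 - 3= a^3 + a^2 - 49*a - 49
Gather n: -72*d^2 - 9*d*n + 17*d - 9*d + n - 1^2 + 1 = -72*d^2 + 8*d + n*(1 - 9*d)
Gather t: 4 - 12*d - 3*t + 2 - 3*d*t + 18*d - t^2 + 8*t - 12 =6*d - t^2 + t*(5 - 3*d) - 6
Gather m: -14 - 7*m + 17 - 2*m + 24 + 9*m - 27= 0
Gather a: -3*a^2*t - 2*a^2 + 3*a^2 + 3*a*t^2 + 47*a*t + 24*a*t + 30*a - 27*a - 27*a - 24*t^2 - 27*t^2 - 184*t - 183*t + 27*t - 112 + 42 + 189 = a^2*(1 - 3*t) + a*(3*t^2 + 71*t - 24) - 51*t^2 - 340*t + 119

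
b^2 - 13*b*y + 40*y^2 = (b - 8*y)*(b - 5*y)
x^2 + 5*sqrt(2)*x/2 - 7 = (x - sqrt(2))*(x + 7*sqrt(2)/2)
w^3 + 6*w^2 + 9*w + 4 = (w + 1)^2*(w + 4)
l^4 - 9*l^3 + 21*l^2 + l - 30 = (l - 5)*(l - 3)*(l - 2)*(l + 1)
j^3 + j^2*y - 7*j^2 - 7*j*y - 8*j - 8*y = (j - 8)*(j + 1)*(j + y)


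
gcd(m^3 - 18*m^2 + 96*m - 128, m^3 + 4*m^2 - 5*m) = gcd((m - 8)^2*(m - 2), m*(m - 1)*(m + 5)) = 1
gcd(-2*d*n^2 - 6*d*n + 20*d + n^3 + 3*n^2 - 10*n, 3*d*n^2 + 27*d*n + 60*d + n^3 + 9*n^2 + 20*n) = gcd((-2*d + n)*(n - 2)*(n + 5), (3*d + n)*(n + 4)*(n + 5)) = n + 5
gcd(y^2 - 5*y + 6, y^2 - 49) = 1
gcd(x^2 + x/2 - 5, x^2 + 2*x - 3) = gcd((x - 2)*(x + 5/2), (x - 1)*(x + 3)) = 1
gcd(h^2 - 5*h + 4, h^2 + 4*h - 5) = h - 1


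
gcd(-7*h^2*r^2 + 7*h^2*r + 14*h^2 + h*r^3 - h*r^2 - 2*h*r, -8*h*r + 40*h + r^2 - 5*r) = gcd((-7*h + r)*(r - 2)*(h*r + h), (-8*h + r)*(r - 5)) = 1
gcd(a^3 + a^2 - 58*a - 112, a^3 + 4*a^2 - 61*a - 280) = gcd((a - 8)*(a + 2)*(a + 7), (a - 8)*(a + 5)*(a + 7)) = a^2 - a - 56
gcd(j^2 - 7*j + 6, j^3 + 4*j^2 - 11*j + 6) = j - 1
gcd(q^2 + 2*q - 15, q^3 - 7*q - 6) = q - 3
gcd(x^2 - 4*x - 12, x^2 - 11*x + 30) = x - 6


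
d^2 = d^2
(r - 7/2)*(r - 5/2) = r^2 - 6*r + 35/4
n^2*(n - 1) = n^3 - n^2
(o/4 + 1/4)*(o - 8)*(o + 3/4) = o^3/4 - 25*o^2/16 - 53*o/16 - 3/2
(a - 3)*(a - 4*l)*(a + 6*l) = a^3 + 2*a^2*l - 3*a^2 - 24*a*l^2 - 6*a*l + 72*l^2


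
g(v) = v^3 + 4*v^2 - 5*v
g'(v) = 3*v^2 + 8*v - 5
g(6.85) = 474.86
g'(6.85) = 190.57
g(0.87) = -0.66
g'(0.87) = 4.23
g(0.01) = -0.05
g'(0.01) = -4.92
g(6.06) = 339.14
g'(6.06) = 153.65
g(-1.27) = 10.75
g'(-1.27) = -10.32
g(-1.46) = 12.71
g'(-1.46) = -10.29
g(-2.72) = 23.07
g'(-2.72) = -4.56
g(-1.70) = 15.15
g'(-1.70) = -9.93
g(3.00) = 48.00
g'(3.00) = 46.00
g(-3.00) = 24.00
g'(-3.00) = -2.00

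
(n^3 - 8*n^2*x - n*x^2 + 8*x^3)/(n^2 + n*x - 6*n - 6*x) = (n^2 - 9*n*x + 8*x^2)/(n - 6)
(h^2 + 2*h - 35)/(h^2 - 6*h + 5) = (h + 7)/(h - 1)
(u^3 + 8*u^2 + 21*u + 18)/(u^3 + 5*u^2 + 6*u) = (u + 3)/u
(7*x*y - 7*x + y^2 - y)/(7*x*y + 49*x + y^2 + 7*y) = (y - 1)/(y + 7)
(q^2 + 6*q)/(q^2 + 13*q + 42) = q/(q + 7)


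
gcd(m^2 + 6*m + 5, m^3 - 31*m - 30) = m^2 + 6*m + 5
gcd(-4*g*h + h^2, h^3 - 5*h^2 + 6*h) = h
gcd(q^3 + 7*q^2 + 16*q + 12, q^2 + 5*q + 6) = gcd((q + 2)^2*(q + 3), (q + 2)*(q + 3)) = q^2 + 5*q + 6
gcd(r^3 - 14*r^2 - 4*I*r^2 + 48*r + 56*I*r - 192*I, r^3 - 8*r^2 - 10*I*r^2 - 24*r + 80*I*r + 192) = r^2 + r*(-8 - 4*I) + 32*I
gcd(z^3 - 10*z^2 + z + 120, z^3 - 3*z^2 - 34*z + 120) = z - 5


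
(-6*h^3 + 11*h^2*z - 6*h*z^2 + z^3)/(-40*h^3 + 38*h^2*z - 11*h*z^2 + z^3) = (3*h^2 - 4*h*z + z^2)/(20*h^2 - 9*h*z + z^2)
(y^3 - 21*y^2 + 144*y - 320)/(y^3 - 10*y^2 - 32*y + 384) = (y - 5)/(y + 6)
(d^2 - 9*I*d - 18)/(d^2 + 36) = (d - 3*I)/(d + 6*I)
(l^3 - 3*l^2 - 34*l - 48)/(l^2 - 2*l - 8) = (l^2 - 5*l - 24)/(l - 4)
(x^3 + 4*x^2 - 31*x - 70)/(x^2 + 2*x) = x + 2 - 35/x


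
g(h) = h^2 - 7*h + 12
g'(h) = 2*h - 7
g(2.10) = 1.71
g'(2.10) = -2.80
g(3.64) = -0.23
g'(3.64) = 0.28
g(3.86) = -0.12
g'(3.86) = 0.72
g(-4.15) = 58.27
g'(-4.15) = -15.30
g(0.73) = 7.42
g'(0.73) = -5.54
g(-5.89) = 87.92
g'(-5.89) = -18.78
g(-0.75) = 17.81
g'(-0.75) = -8.50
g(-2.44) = 35.03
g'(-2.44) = -11.88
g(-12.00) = 240.00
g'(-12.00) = -31.00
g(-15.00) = 342.00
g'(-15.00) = -37.00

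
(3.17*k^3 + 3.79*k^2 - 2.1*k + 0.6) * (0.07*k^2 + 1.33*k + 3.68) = 0.2219*k^5 + 4.4814*k^4 + 16.5593*k^3 + 11.1962*k^2 - 6.93*k + 2.208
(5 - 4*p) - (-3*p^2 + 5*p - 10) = 3*p^2 - 9*p + 15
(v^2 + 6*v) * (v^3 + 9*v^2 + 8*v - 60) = v^5 + 15*v^4 + 62*v^3 - 12*v^2 - 360*v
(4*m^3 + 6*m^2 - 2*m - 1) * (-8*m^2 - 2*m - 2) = -32*m^5 - 56*m^4 - 4*m^3 + 6*m + 2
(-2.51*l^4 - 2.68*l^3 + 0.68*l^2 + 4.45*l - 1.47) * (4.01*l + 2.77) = -10.0651*l^5 - 17.6995*l^4 - 4.6968*l^3 + 19.7281*l^2 + 6.4318*l - 4.0719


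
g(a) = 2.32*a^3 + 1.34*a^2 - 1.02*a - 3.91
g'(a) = 6.96*a^2 + 2.68*a - 1.02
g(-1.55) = -7.75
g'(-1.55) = 11.55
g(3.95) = 155.95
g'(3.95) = 118.16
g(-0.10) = -3.80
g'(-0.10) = -1.22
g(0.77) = -2.84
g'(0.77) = 5.17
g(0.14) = -4.02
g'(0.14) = -0.51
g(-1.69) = -9.56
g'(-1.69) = 14.33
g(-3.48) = -81.91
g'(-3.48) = 73.94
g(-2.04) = -15.95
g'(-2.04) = 22.48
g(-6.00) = -450.67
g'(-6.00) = 233.46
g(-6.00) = -450.67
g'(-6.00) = 233.46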